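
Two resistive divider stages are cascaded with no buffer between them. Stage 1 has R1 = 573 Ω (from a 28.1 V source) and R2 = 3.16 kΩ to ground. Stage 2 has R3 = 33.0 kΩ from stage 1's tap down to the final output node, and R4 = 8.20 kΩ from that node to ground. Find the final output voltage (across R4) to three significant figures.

Stage 2 presents R3+R4 = 41200 Ω as a load on stage 1's tap.
Stage 1's lower leg becomes R2‖(R3+R4) = 2935 Ω, so V_mid = 28.1 × 2935/3508 = 23.51 V.
Stage 2 is itself unloaded: V_out = V_mid × R4/(R3+R4) = 23.51 × 8200/41200 = 4.68 V.

V_out ≈ 4.68 V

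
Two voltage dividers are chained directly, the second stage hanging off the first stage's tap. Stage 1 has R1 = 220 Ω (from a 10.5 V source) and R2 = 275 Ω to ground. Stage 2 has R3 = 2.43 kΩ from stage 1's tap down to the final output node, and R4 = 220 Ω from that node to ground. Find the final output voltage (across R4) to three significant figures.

V_out ≈ 0.463 V

Stage 2 presents R3+R4 = 2650 Ω as a load on stage 1's tap.
Stage 1's lower leg becomes R2‖(R3+R4) = 249.1 Ω, so V_mid = 10.5 × 249.1/469.1 = 5.576 V.
Stage 2 is itself unloaded: V_out = V_mid × R4/(R3+R4) = 5.576 × 220/2650 = 0.463 V.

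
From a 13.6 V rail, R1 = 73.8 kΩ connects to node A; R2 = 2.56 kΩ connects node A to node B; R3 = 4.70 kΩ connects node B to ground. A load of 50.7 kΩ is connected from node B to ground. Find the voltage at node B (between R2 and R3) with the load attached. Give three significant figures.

At node B, R3 is in parallel with the load: R3‖R_L = 4.301 kΩ.
Below node A the resistance is R2 + (R3‖R_L) = 6.861 kΩ, so V_A = 13.6 × 6.861/80.66 = 1.157 V.
Then V_B = V_A × (R3‖R_L)/(R2 + R3‖R_L) = 1.157 × 4.301/6.861 = 0.725 V.

V ≈ 0.725 V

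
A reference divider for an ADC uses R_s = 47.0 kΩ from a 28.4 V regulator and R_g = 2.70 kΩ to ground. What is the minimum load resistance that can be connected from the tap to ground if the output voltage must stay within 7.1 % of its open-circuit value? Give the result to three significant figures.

R_L(min) ≈ 33.4 kΩ

Output resistance R_th = R_s‖R_g = (47.0 × 2.70)/49.70 = 2.553 kΩ.
The fractional drop is R_th/(R_th + R_L); requiring this ≤ 0.0710 gives R_L ≥ R_th(1/0.0710 − 1) = 2.553 × 13.08 = 33.4 kΩ.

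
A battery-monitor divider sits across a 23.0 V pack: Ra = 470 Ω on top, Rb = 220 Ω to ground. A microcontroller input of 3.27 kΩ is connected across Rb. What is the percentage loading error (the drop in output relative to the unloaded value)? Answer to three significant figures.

The divider's output (Thévenin) resistance is Ra‖Rb = 149.9 Ω.
Fractional drop under load = R_th/(R_th + R_L) = 149.9 / (149.9 + 3270) = 0.04382.
So the output falls by 4.38 %.

4.38 %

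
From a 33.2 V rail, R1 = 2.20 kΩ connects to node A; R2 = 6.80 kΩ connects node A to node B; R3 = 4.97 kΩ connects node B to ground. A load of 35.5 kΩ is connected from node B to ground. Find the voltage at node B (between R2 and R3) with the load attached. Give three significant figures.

V ≈ 10.8 V

At node B, R3 is in parallel with the load: R3‖R_L = 4.360 kΩ.
Below node A the resistance is R2 + (R3‖R_L) = 11.16 kΩ, so V_A = 33.2 × 11.16/13.36 = 27.73 V.
Then V_B = V_A × (R3‖R_L)/(R2 + R3‖R_L) = 27.73 × 4.360/11.16 = 10.8 V.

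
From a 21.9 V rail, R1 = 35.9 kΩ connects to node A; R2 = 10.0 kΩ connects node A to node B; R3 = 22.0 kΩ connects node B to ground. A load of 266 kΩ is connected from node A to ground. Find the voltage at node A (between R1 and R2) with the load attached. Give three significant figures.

Below node A the series string R2+R3 = 32.00 kΩ sits in parallel with the 266 kΩ load: 28.56 kΩ.
V_A = 21.9 × 28.56/(35.9 + 28.56) = 9.70 V.

V ≈ 9.70 V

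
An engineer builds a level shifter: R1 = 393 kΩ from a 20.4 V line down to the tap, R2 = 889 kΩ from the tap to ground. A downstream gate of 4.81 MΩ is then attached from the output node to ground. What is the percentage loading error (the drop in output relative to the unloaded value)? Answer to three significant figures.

5.36 %

The divider's output (Thévenin) resistance is R1‖R2 = 272.5 kΩ.
Fractional drop under load = R_th/(R_th + R_L) = 272.5 / (272.5 + 4810) = 0.05362.
So the output falls by 5.36 %.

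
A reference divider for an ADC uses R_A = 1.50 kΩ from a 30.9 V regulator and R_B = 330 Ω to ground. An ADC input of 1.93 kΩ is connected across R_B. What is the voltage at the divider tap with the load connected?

V_out ≈ 4.89 V

The load sits in parallel with R_B: R_B‖R_L = (330 × 1930) / (330 + 1930) = 281.8 Ω.
V_out = 30.9 × 281.8 / (1500 + 281.8) = 30.9 × 281.8/1782 = 4.89 V.
(Unloaded it would have been 5.57 V.)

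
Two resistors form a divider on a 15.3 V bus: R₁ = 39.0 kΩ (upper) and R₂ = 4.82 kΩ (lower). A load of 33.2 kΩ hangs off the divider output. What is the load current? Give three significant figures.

R₂‖R_L = 4.209 kΩ; V_out = 15.3 × 4.209/43.21 = 1.490 V.
I_L = V_out / R_L = 1.490 / 33.2 kΩ = 0.0449 mA.

I_L ≈ 0.0449 mA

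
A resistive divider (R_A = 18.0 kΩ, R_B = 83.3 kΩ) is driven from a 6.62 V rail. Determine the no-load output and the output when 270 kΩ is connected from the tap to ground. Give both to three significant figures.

Unloaded: 5.44 V; loaded: 5.16 V

Open-circuit: V = 6.62 × 83.3/(18.0 + 83.3) = 5.44 V.
With the load, R_B becomes R_B‖R_L = 63.66 kΩ, so V = 6.62 × 63.66/81.66 = 5.16 V.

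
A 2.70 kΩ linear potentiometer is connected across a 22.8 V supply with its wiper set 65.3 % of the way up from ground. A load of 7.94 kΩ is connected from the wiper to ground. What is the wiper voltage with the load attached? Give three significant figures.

The wiper splits the pot into (1−α)R = 936.9 Ω above and αR = 1763 Ω below.
Lower section ‖ load = 1443 Ω.
V_wiper = 22.8 × 1443/(936.9 + 1443) = 13.8 V.

V ≈ 13.8 V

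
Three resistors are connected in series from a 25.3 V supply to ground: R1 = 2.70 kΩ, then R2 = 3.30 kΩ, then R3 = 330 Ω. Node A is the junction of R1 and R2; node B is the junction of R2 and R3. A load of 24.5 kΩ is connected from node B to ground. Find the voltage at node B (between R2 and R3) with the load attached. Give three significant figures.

V ≈ 1.30 V

At node B, R3 is in parallel with the load: R3‖R_L = 325.6 Ω.
Below node A the resistance is R2 + (R3‖R_L) = 3626 Ω, so V_A = 25.3 × 3626/6326 = 14.50 V.
Then V_B = V_A × (R3‖R_L)/(R2 + R3‖R_L) = 14.50 × 325.6/3626 = 1.30 V.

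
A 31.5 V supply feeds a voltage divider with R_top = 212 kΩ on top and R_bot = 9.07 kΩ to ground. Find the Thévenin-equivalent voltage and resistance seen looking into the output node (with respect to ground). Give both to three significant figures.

V_th = 1.29 V, R_th = 8.70 kΩ

V_th is the open-circuit tap voltage: 31.5 × 9.07/(212 + 9.07) = 1.29 V.
With the supply zeroed, R_top and R_bot appear in parallel from the tap: R_th = R_top‖R_bot = (212 × 9.07)/221.1 = 8.70 kΩ.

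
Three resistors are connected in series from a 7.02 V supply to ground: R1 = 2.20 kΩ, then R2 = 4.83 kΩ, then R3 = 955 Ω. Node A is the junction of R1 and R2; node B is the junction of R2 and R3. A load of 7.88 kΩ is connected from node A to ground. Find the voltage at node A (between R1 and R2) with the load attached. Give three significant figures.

V ≈ 4.23 V

Below node A the series string R2+R3 = 5785 Ω sits in parallel with the 7880 Ω load: 3336 Ω.
V_A = 7.02 × 3336/(2200 + 3336) = 4.23 V.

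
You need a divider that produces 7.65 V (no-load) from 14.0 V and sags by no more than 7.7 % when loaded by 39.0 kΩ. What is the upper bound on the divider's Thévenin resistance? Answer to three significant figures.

Loading drop = R_th/(R_th + R_L) ≤ 0.0770, so R_th ≤ R_L · ε/(1−ε) = 39.0 kΩ × 0.0770/0.9230 = 3.25 kΩ.
(Any R1, R2 with R2/(R1+R2) = 0.546 and R1‖R2 ≤ 3.25 kΩ will meet the spec.)

R_th ≤ 3.25 kΩ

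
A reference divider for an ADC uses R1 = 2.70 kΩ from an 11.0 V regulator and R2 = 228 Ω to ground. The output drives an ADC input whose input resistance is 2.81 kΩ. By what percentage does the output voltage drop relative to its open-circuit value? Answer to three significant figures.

The divider's output (Thévenin) resistance is R1‖R2 = 210.2 Ω.
Fractional drop under load = R_th/(R_th + R_L) = 210.2 / (210.2 + 2810) = 0.06961.
So the output falls by 6.96 %.

6.96 %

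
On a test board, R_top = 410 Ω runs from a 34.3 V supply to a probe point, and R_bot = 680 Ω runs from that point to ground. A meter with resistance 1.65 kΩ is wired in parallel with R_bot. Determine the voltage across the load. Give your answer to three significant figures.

V_out ≈ 18.5 V

The load sits in parallel with R_bot: R_bot‖R_L = (680 × 1650) / (680 + 1650) = 481.5 Ω.
V_out = 34.3 × 481.5 / (410 + 481.5) = 34.3 × 481.5/891.5 = 18.5 V.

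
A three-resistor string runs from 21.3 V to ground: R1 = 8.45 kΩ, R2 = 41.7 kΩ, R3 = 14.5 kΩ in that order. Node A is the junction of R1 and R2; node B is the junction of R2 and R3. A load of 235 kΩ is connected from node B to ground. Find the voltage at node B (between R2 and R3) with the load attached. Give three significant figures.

At node B, R3 is in parallel with the load: R3‖R_L = 13.66 kΩ.
Below node A the resistance is R2 + (R3‖R_L) = 55.36 kΩ, so V_A = 21.3 × 55.36/63.81 = 18.48 V.
Then V_B = V_A × (R3‖R_L)/(R2 + R3‖R_L) = 18.48 × 13.66/55.36 = 4.56 V.

V ≈ 4.56 V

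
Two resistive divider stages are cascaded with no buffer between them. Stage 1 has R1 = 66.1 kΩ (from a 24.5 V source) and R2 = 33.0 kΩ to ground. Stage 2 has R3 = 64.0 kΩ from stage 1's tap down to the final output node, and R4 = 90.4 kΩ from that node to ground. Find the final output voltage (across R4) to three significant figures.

V_out ≈ 4.18 V

Stage 2 presents R3+R4 = 154.4 kΩ as a load on stage 1's tap.
Stage 1's lower leg becomes R2‖(R3+R4) = 27.19 kΩ, so V_mid = 24.5 × 27.19/93.29 = 7.140 V.
Stage 2 is itself unloaded: V_out = V_mid × R4/(R3+R4) = 7.140 × 90.4/154.4 = 4.18 V.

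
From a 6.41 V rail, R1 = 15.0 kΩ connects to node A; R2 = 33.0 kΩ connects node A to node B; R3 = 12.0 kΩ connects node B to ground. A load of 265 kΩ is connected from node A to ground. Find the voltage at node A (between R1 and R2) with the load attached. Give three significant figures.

V ≈ 4.61 V

Below node A the series string R2+R3 = 45.00 kΩ sits in parallel with the 265 kΩ load: 38.47 kΩ.
V_A = 6.41 × 38.47/(15.0 + 38.47) = 4.61 V.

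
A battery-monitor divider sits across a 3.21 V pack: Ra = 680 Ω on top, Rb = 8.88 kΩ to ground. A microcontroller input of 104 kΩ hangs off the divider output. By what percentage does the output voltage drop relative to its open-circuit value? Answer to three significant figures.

0.604 %

The divider's output (Thévenin) resistance is Ra‖Rb = 631.6 Ω.
Fractional drop under load = R_th/(R_th + R_L) = 631.6 / (631.6 + 104000) = 0.006037.
So the output falls by 0.604 %.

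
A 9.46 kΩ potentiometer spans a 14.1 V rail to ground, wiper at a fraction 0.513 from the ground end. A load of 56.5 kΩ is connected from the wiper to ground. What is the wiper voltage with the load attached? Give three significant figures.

V ≈ 6.94 V

The wiper splits the pot into (1−α)R = 4.607 kΩ above and αR = 4.853 kΩ below.
Lower section ‖ load = 4.469 kΩ.
V_wiper = 14.1 × 4.469/(4.607 + 4.469) = 6.94 V.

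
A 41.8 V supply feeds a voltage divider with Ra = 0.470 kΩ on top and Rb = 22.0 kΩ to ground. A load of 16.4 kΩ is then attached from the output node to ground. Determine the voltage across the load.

The load sits in parallel with Rb: Rb‖R_L = (22000 × 16400) / (22000 + 16400) = 9396 Ω.
V_out = 41.8 × 9396 / (470 + 9396) = 41.8 × 9396/9866 = 39.8 V.

V_out ≈ 39.8 V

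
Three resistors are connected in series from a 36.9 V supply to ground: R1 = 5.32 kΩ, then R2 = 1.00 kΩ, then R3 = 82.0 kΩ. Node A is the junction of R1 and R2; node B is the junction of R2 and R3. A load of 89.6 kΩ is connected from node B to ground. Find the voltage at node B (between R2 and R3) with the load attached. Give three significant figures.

V ≈ 32.2 V

At node B, R3 is in parallel with the load: R3‖R_L = 42.82 kΩ.
Below node A the resistance is R2 + (R3‖R_L) = 43.82 kΩ, so V_A = 36.9 × 43.82/49.14 = 32.90 V.
Then V_B = V_A × (R3‖R_L)/(R2 + R3‖R_L) = 32.90 × 42.82/43.82 = 32.2 V.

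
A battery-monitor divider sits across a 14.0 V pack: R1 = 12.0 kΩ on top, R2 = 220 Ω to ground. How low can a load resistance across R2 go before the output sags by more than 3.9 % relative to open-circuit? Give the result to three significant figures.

R_L(min) ≈ 5.32 kΩ

Output resistance R_th = R1‖R2 = (12000 × 220)/12220 = 216.0 Ω.
The fractional drop is R_th/(R_th + R_L); requiring this ≤ 0.0390 gives R_L ≥ R_th(1/0.0390 − 1) = 216.0 × 24.64 = 5.32 kΩ.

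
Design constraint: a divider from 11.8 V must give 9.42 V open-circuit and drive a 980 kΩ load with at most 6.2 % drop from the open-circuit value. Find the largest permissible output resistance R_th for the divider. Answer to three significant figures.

Loading drop = R_th/(R_th + R_L) ≤ 0.0620, so R_th ≤ R_L · ε/(1−ε) = 980 kΩ × 0.0620/0.9380 = 64.8 kΩ.
(Any R1, R2 with R2/(R1+R2) = 0.798 and R1‖R2 ≤ 64.8 kΩ will meet the spec.)

R_th ≤ 64.8 kΩ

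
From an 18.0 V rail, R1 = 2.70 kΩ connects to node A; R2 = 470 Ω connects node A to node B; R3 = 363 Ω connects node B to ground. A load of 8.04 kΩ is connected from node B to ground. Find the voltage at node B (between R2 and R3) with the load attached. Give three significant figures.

V ≈ 1.78 V

At node B, R3 is in parallel with the load: R3‖R_L = 347.3 Ω.
Below node A the resistance is R2 + (R3‖R_L) = 817.3 Ω, so V_A = 18.0 × 817.3/3517 = 4.183 V.
Then V_B = V_A × (R3‖R_L)/(R2 + R3‖R_L) = 4.183 × 347.3/817.3 = 1.78 V.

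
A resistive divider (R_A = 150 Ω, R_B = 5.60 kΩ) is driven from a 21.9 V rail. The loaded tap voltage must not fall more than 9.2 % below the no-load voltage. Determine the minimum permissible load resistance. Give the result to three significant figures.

Output resistance R_th = R_A‖R_B = (150 × 5600)/5750 = 146.1 Ω.
The fractional drop is R_th/(R_th + R_L); requiring this ≤ 0.0920 gives R_L ≥ R_th(1/0.0920 − 1) = 146.1 × 9.870 = 1.44 kΩ.

R_L(min) ≈ 1.44 kΩ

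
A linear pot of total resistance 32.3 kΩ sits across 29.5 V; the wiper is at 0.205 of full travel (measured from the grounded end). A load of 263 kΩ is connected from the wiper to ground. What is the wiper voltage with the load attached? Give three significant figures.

The wiper splits the pot into (1−α)R = 25.68 kΩ above and αR = 6.621 kΩ below.
Lower section ‖ load = 6.459 kΩ.
V_wiper = 29.5 × 6.459/(25.68 + 6.459) = 5.93 V.

V ≈ 5.93 V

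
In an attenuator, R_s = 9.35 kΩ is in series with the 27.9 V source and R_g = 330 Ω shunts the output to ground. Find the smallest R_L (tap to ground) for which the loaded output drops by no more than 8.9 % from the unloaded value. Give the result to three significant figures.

R_L(min) ≈ 3.26 kΩ

Output resistance R_th = R_s‖R_g = (9350 × 330)/9680 = 318.8 Ω.
The fractional drop is R_th/(R_th + R_L); requiring this ≤ 0.0890 gives R_L ≥ R_th(1/0.0890 − 1) = 318.8 × 10.24 = 3.26 kΩ.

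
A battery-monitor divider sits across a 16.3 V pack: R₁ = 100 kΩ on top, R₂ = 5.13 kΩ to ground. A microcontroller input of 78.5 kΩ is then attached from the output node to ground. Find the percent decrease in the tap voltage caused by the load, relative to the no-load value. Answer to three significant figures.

5.85 %

The divider's output (Thévenin) resistance is R₁‖R₂ = 4.880 kΩ.
Fractional drop under load = R_th/(R_th + R_L) = 4.880 / (4.880 + 78.5) = 0.05852.
So the output falls by 5.85 %.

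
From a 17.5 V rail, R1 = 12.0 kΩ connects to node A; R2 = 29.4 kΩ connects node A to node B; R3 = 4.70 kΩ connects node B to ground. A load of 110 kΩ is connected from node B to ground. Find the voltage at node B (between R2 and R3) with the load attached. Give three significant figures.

At node B, R3 is in parallel with the load: R3‖R_L = 4.507 kΩ.
Below node A the resistance is R2 + (R3‖R_L) = 33.91 kΩ, so V_A = 17.5 × 33.91/45.91 = 12.93 V.
Then V_B = V_A × (R3‖R_L)/(R2 + R3‖R_L) = 12.93 × 4.507/33.91 = 1.72 V.

V ≈ 1.72 V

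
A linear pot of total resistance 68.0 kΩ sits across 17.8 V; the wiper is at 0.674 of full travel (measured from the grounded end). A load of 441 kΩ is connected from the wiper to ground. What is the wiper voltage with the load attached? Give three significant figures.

The wiper splits the pot into (1−α)R = 22.17 kΩ above and αR = 45.83 kΩ below.
Lower section ‖ load = 41.52 kΩ.
V_wiper = 17.8 × 41.52/(22.17 + 41.52) = 11.6 V.

V ≈ 11.6 V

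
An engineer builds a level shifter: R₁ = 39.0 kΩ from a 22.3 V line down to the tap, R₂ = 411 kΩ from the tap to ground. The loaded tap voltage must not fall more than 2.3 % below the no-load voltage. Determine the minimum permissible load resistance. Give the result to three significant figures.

R_L(min) ≈ 1.51 MΩ

Output resistance R_th = R₁‖R₂ = (39.0 × 411)/450.0 = 35.62 kΩ.
The fractional drop is R_th/(R_th + R_L); requiring this ≤ 0.0230 gives R_L ≥ R_th(1/0.0230 − 1) = 35.62 × 42.48 = 1.51 MΩ.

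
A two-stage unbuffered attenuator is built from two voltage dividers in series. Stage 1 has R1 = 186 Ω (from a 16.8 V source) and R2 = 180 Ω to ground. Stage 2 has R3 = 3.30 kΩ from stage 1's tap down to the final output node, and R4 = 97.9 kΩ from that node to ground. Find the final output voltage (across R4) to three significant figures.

Stage 2 presents R3+R4 = 101200 Ω as a load on stage 1's tap.
Stage 1's lower leg becomes R2‖(R3+R4) = 179.7 Ω, so V_mid = 16.8 × 179.7/365.7 = 8.255 V.
Stage 2 is itself unloaded: V_out = V_mid × R4/(R3+R4) = 8.255 × 97900/101200 = 7.99 V.

V_out ≈ 7.99 V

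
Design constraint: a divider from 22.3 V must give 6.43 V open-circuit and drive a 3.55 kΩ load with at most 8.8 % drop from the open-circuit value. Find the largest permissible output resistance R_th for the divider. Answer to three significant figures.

Loading drop = R_th/(R_th + R_L) ≤ 0.0880, so R_th ≤ R_L · ε/(1−ε) = 3.55 kΩ × 0.0880/0.9120 = 343 Ω.

R_th ≤ 343 Ω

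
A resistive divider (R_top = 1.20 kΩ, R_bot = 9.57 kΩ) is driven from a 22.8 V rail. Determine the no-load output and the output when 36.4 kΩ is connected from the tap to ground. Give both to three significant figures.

Open-circuit: V = 22.8 × 9.57/(1.20 + 9.57) = 20.3 V.
With the load, R_bot becomes R_bot‖R_L = 7.578 kΩ, so V = 22.8 × 7.578/8.778 = 19.7 V.

Unloaded: 20.3 V; loaded: 19.7 V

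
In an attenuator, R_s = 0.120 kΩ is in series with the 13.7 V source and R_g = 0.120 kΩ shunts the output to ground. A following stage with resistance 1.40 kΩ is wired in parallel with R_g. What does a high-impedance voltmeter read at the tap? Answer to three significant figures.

V_out ≈ 6.57 V

The load sits in parallel with R_g: R_g‖R_L = (120 × 1400) / (120 + 1400) = 110.5 Ω.
V_out = 13.7 × 110.5 / (120 + 110.5) = 13.7 × 110.5/230.5 = 6.57 V.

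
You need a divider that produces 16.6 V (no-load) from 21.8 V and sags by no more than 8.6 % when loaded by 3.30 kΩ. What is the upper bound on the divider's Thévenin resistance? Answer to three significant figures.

R_th ≤ 311 Ω

Loading drop = R_th/(R_th + R_L) ≤ 0.0860, so R_th ≤ R_L · ε/(1−ε) = 3.30 kΩ × 0.0860/0.9140 = 311 Ω.
(Any R1, R2 with R2/(R1+R2) = 0.761 and R1‖R2 ≤ 311 Ω will meet the spec.)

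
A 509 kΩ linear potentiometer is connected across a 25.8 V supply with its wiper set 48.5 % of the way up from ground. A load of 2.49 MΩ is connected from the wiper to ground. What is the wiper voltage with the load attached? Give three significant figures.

V ≈ 11.9 V

The wiper splits the pot into (1−α)R = 262.1 kΩ above and αR = 246.9 kΩ below.
Lower section ‖ load = 224.6 kΩ.
V_wiper = 25.8 × 224.6/(262.1 + 224.6) = 11.9 V.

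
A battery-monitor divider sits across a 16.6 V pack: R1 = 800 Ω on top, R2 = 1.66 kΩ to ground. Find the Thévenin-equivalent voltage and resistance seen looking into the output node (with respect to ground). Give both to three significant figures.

V_th = 11.2 V, R_th = 540 Ω

V_th is the open-circuit tap voltage: 16.6 × 1660/(800 + 1660) = 11.2 V.
With the supply zeroed, R1 and R2 appear in parallel from the tap: R_th = R1‖R2 = (800 × 1660)/2460 = 540 Ω.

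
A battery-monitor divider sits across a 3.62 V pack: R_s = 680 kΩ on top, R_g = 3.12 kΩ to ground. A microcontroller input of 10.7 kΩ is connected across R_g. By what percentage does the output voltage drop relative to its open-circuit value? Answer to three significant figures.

Unloaded V = 3.62 × 3.12/683.1 = 0.01653 V.
Loaded: R_g‖R_L = 2.416 kΩ, giving V = 3.62 × 2.416/682.4 = 0.01281 V.
Drop = (0.01653 − 0.01281) / 0.01653 = 22.5 %.

22.5 %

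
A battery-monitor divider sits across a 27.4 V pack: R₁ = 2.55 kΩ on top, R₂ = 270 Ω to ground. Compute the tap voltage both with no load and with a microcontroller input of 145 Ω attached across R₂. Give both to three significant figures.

Unloaded: 2.62 V; loaded: 0.978 V

Open-circuit: V = 27.4 × 270/(2550 + 270) = 2.62 V.
With the load, R₂ becomes R₂‖R_L = 94.34 Ω, so V = 27.4 × 94.34/2644 = 0.978 V.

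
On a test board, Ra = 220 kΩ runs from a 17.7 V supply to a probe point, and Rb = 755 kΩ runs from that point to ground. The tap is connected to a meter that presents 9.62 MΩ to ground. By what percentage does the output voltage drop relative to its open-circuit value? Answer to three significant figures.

The divider's output (Thévenin) resistance is Ra‖Rb = 170.4 kΩ.
Fractional drop under load = R_th/(R_th + R_L) = 170.4 / (170.4 + 9620) = 0.01740.
So the output falls by 1.74 %.

1.74 %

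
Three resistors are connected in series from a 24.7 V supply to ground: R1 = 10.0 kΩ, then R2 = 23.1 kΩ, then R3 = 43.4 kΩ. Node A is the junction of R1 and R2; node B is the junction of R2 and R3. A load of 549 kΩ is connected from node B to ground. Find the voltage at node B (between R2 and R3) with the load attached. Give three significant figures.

V ≈ 13.5 V

At node B, R3 is in parallel with the load: R3‖R_L = 40.22 kΩ.
Below node A the resistance is R2 + (R3‖R_L) = 63.32 kΩ, so V_A = 24.7 × 63.32/73.32 = 21.33 V.
Then V_B = V_A × (R3‖R_L)/(R2 + R3‖R_L) = 21.33 × 40.22/63.32 = 13.5 V.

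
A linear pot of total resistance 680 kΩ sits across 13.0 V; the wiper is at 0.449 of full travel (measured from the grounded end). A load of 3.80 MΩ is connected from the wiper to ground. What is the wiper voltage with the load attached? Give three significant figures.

V ≈ 5.59 V

The wiper splits the pot into (1−α)R = 374.7 kΩ above and αR = 305.3 kΩ below.
Lower section ‖ load = 282.6 kΩ.
V_wiper = 13.0 × 282.6/(374.7 + 282.6) = 5.59 V.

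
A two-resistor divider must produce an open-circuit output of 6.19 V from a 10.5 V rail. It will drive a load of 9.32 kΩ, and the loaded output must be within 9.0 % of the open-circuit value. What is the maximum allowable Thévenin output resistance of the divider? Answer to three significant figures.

R_th ≤ 922 Ω

Loading drop = R_th/(R_th + R_L) ≤ 0.0900, so R_th ≤ R_L · ε/(1−ε) = 9.32 kΩ × 0.0900/0.9100 = 922 Ω.
(Any R1, R2 with R2/(R1+R2) = 0.590 and R1‖R2 ≤ 922 Ω will meet the spec.)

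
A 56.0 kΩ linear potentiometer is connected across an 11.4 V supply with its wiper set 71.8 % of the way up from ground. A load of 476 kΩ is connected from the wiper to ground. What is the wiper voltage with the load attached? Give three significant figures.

The wiper splits the pot into (1−α)R = 15.79 kΩ above and αR = 40.21 kΩ below.
Lower section ‖ load = 37.08 kΩ.
V_wiper = 11.4 × 37.08/(15.79 + 37.08) = 7.99 V.

V ≈ 7.99 V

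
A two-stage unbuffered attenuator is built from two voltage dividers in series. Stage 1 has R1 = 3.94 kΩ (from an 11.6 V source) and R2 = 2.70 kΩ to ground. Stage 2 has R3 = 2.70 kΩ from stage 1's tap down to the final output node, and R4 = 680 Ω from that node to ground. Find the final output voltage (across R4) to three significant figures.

Stage 2 presents R3+R4 = 3380 Ω as a load on stage 1's tap.
Stage 1's lower leg becomes R2‖(R3+R4) = 1501 Ω, so V_mid = 11.6 × 1501/5441 = 3.200 V.
Stage 2 is itself unloaded: V_out = V_mid × R4/(R3+R4) = 3.200 × 680/3380 = 0.644 V.

V_out ≈ 0.644 V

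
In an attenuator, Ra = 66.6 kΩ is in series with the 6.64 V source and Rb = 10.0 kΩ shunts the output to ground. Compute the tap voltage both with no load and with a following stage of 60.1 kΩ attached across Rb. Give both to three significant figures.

Open-circuit: V = 6.64 × 10.0/(66.6 + 10.0) = 0.867 V.
With the load, Rb becomes Rb‖R_L = 8.573 kΩ, so V = 6.64 × 8.573/75.17 = 0.757 V.

Unloaded: 0.867 V; loaded: 0.757 V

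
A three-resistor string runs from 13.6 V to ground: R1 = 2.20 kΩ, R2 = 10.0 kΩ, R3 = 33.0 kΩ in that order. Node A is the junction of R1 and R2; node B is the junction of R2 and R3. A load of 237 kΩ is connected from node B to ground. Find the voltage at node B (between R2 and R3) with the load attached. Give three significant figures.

At node B, R3 is in parallel with the load: R3‖R_L = 28.97 kΩ.
Below node A the resistance is R2 + (R3‖R_L) = 38.97 kΩ, so V_A = 13.6 × 38.97/41.17 = 12.87 V.
Then V_B = V_A × (R3‖R_L)/(R2 + R3‖R_L) = 12.87 × 28.97/38.97 = 9.57 V.

V ≈ 9.57 V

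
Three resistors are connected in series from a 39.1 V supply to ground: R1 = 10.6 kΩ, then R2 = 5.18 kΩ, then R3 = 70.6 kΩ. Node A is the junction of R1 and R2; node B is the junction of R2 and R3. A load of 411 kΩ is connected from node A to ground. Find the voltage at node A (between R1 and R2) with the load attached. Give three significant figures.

V ≈ 33.5 V

Below node A the series string R2+R3 = 75.78 kΩ sits in parallel with the 411 kΩ load: 63.98 kΩ.
V_A = 39.1 × 63.98/(10.6 + 63.98) = 33.5 V.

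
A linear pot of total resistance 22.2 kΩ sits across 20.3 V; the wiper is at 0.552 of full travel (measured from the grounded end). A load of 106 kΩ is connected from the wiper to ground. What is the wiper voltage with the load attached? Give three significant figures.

The wiper splits the pot into (1−α)R = 9.946 kΩ above and αR = 12.25 kΩ below.
Lower section ‖ load = 10.98 kΩ.
V_wiper = 20.3 × 10.98/(9.946 + 10.98) = 10.7 V.

V ≈ 10.7 V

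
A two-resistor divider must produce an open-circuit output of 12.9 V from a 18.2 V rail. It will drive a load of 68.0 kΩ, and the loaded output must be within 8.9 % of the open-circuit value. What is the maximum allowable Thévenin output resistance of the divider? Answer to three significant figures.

Loading drop = R_th/(R_th + R_L) ≤ 0.0890, so R_th ≤ R_L · ε/(1−ε) = 68.0 kΩ × 0.0890/0.9110 = 6.64 kΩ.
(Any R1, R2 with R2/(R1+R2) = 0.709 and R1‖R2 ≤ 6.64 kΩ will meet the spec.)

R_th ≤ 6.64 kΩ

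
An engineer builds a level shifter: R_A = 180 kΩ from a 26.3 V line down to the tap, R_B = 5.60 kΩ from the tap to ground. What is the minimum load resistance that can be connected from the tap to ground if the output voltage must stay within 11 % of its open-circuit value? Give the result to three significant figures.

Output resistance R_th = R_A‖R_B = (180 × 5.60)/185.6 = 5.431 kΩ.
The fractional drop is R_th/(R_th + R_L); requiring this ≤ 0.110 gives R_L ≥ R_th(1/0.110 − 1) = 5.431 × 8.091 = 43.9 kΩ.

R_L(min) ≈ 43.9 kΩ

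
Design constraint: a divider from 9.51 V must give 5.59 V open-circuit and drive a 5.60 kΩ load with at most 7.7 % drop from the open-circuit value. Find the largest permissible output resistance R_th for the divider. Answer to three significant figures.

R_th ≤ 467 Ω

Loading drop = R_th/(R_th + R_L) ≤ 0.0770, so R_th ≤ R_L · ε/(1−ε) = 5.60 kΩ × 0.0770/0.9230 = 467 Ω.
(Any R1, R2 with R2/(R1+R2) = 0.588 and R1‖R2 ≤ 467 Ω will meet the spec.)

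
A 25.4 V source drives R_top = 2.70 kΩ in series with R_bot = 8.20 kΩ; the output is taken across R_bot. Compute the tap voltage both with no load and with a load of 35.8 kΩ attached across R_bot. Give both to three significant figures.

Open-circuit: V = 25.4 × 8.20/(2.70 + 8.20) = 19.1 V.
With the load, R_bot becomes R_bot‖R_L = 6.672 kΩ, so V = 25.4 × 6.672/9.372 = 18.1 V.

Unloaded: 19.1 V; loaded: 18.1 V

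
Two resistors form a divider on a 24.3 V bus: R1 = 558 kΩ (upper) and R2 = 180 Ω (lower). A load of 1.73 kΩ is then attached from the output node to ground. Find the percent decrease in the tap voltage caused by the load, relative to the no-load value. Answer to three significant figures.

9.42 %

The divider's output (Thévenin) resistance is R1‖R2 = 179.9 Ω.
Fractional drop under load = R_th/(R_th + R_L) = 179.9 / (179.9 + 1730) = 0.09421.
So the output falls by 9.42 %.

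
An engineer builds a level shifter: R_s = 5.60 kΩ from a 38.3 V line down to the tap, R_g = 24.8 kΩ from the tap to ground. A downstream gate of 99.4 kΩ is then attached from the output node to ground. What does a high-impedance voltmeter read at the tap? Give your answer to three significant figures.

V_out ≈ 29.9 V

The load sits in parallel with R_g: R_g‖R_L = (24.8 × 99.4) / (24.8 + 99.4) = 19.85 kΩ.
V_out = 38.3 × 19.85 / (5.60 + 19.85) = 38.3 × 19.85/25.45 = 29.9 V.
(Unloaded it would have been 31.2 V.)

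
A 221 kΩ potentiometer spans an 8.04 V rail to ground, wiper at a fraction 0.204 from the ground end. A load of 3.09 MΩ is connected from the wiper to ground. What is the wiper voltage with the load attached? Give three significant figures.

The wiper splits the pot into (1−α)R = 175.9 kΩ above and αR = 45.08 kΩ below.
Lower section ‖ load = 44.44 kΩ.
V_wiper = 8.04 × 44.44/(175.9 + 44.44) = 1.62 V.

V ≈ 1.62 V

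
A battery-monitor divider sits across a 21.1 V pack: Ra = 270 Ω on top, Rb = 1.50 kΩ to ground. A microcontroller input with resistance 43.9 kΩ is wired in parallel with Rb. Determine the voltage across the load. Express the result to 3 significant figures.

The load sits in parallel with Rb: Rb‖R_L = (1500 × 43900) / (1500 + 43900) = 1450 Ω.
V_out = 21.1 × 1450 / (270 + 1450) = 21.1 × 1450/1720 = 17.8 V.

V_out ≈ 17.8 V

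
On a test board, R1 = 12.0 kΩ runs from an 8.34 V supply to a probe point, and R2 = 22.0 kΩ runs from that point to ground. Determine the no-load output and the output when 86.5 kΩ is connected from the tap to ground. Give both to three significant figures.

Open-circuit: V = 8.34 × 22.0/(12.0 + 22.0) = 5.40 V.
With the load, R2 becomes R2‖R_L = 17.54 kΩ, so V = 8.34 × 17.54/29.54 = 4.95 V.

Unloaded: 5.40 V; loaded: 4.95 V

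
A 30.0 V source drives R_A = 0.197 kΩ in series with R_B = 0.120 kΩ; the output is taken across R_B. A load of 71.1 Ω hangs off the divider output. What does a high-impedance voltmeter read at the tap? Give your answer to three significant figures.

The load sits in parallel with R_B: R_B‖R_L = (120 × 71.1) / (120 + 71.1) = 44.65 Ω.
V_out = 30.0 × 44.65 / (197 + 44.65) = 30.0 × 44.65/241.6 = 5.54 V.

V_out ≈ 5.54 V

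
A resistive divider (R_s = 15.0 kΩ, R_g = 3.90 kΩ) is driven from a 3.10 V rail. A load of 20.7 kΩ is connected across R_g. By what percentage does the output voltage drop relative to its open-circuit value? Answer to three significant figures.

13.0 %

The divider's output (Thévenin) resistance is R_s‖R_g = 3.095 kΩ.
Fractional drop under load = R_th/(R_th + R_L) = 3.095 / (3.095 + 20.7) = 0.1301.
So the output falls by 13.0 %.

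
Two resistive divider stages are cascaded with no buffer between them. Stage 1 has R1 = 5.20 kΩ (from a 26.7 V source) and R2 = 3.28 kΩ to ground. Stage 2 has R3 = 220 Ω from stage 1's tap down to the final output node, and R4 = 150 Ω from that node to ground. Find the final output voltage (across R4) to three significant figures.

Stage 2 presents R3+R4 = 370.0 Ω as a load on stage 1's tap.
Stage 1's lower leg becomes R2‖(R3+R4) = 332.5 Ω, so V_mid = 26.7 × 332.5/5532 = 1.605 V.
Stage 2 is itself unloaded: V_out = V_mid × R4/(R3+R4) = 1.605 × 150/370.0 = 0.651 V.

V_out ≈ 0.651 V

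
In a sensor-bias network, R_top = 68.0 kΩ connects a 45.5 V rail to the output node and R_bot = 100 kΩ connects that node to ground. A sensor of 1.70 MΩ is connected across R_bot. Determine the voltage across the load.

V_out ≈ 26.5 V

The load sits in parallel with R_bot: R_bot‖R_L = (100 × 1700) / (100 + 1700) = 94.44 kΩ.
V_out = 45.5 × 94.44 / (68.0 + 94.44) = 45.5 × 94.44/162.4 = 26.5 V.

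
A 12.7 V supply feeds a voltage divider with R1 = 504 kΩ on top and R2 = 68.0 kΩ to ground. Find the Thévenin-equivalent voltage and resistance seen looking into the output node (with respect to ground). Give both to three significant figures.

V_th = 1.51 V, R_th = 59.9 kΩ

V_th is the open-circuit tap voltage: 12.7 × 68.0/(504 + 68.0) = 1.51 V.
With the supply zeroed, R1 and R2 appear in parallel from the tap: R_th = R1‖R2 = (504 × 68.0)/572.0 = 59.9 kΩ.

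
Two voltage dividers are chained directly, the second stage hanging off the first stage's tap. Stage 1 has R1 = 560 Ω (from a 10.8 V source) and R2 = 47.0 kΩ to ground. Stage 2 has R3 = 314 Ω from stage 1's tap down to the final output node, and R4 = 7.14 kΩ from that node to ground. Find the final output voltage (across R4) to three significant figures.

Stage 2 presents R3+R4 = 7454 Ω as a load on stage 1's tap.
Stage 1's lower leg becomes R2‖(R3+R4) = 6434 Ω, so V_mid = 10.8 × 6434/6994 = 9.935 V.
Stage 2 is itself unloaded: V_out = V_mid × R4/(R3+R4) = 9.935 × 7140/7454 = 9.52 V.

V_out ≈ 9.52 V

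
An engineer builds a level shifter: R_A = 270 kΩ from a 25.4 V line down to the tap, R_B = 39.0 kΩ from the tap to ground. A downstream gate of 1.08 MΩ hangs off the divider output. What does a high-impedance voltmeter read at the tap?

The load sits in parallel with R_B: R_B‖R_L = (39.0 × 1080) / (39.0 + 1080) = 37.64 kΩ.
V_out = 25.4 × 37.64 / (270 + 37.64) = 25.4 × 37.64/307.6 = 3.11 V.
(Unloaded it would have been 3.21 V.)

V_out ≈ 3.11 V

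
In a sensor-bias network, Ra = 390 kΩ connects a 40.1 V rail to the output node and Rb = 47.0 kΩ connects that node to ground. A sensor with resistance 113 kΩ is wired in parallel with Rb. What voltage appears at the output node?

V_out ≈ 3.15 V

The load sits in parallel with Rb: Rb‖R_L = (47.0 × 113) / (47.0 + 113) = 33.19 kΩ.
V_out = 40.1 × 33.19 / (390 + 33.19) = 40.1 × 33.19/423.2 = 3.15 V.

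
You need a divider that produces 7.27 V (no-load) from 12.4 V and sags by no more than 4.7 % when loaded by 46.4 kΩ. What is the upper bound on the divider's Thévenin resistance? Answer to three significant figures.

Loading drop = R_th/(R_th + R_L) ≤ 0.0470, so R_th ≤ R_L · ε/(1−ε) = 46.4 kΩ × 0.0470/0.9530 = 2.29 kΩ.

R_th ≤ 2.29 kΩ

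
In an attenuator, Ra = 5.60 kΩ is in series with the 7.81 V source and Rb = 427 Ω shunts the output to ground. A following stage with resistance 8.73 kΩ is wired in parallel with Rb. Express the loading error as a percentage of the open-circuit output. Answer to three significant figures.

4.35 %

The divider's output (Thévenin) resistance is Ra‖Rb = 396.7 Ω.
Fractional drop under load = R_th/(R_th + R_L) = 396.7 / (396.7 + 8730) = 0.04347.
So the output falls by 4.35 %.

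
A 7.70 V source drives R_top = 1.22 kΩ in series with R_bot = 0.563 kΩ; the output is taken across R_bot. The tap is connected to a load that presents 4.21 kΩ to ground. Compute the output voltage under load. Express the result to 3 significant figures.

The load sits in parallel with R_bot: R_bot‖R_L = (563 × 4210) / (563 + 4210) = 496.6 Ω.
V_out = 7.70 × 496.6 / (1220 + 496.6) = 7.70 × 496.6/1717 = 2.23 V.

V_out ≈ 2.23 V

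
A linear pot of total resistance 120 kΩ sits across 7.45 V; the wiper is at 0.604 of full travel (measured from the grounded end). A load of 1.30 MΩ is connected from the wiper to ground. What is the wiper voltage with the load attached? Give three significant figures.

V ≈ 4.40 V

The wiper splits the pot into (1−α)R = 47.52 kΩ above and αR = 72.48 kΩ below.
Lower section ‖ load = 68.65 kΩ.
V_wiper = 7.45 × 68.65/(47.52 + 68.65) = 4.40 V.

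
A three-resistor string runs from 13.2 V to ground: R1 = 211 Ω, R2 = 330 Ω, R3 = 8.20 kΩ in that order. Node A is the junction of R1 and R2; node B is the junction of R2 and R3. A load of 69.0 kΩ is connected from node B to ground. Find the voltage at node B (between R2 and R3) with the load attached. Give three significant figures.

At node B, R3 is in parallel with the load: R3‖R_L = 7329 Ω.
Below node A the resistance is R2 + (R3‖R_L) = 7659 Ω, so V_A = 13.2 × 7659/7870 = 12.85 V.
Then V_B = V_A × (R3‖R_L)/(R2 + R3‖R_L) = 12.85 × 7329/7659 = 12.3 V.

V ≈ 12.3 V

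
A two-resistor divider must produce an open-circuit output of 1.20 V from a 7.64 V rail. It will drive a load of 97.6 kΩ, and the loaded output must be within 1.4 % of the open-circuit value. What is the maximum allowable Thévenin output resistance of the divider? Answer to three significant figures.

R_th ≤ 1.39 kΩ

Loading drop = R_th/(R_th + R_L) ≤ 0.0140, so R_th ≤ R_L · ε/(1−ε) = 97.6 kΩ × 0.0140/0.9860 = 1.39 kΩ.
(Any R1, R2 with R2/(R1+R2) = 0.157 and R1‖R2 ≤ 1.39 kΩ will meet the spec.)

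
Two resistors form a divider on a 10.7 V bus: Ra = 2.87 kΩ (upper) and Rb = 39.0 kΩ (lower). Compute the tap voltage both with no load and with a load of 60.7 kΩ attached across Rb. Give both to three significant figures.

Unloaded: 9.97 V; loaded: 9.55 V

Open-circuit: V = 10.7 × 39.0/(2.87 + 39.0) = 9.97 V.
With the load, Rb becomes Rb‖R_L = 23.74 kΩ, so V = 10.7 × 23.74/26.61 = 9.55 V.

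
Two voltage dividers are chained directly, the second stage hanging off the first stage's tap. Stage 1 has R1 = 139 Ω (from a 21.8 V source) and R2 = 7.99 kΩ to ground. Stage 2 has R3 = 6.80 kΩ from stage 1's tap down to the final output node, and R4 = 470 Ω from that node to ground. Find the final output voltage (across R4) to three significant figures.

Stage 2 presents R3+R4 = 7270 Ω as a load on stage 1's tap.
Stage 1's lower leg becomes R2‖(R3+R4) = 3807 Ω, so V_mid = 21.8 × 3807/3946 = 21.03 V.
Stage 2 is itself unloaded: V_out = V_mid × R4/(R3+R4) = 21.03 × 470/7270 = 1.36 V.

V_out ≈ 1.36 V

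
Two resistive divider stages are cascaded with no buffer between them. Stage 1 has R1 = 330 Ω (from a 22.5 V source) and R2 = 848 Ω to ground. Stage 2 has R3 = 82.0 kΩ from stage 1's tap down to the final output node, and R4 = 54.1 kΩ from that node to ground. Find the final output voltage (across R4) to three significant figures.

Stage 2 presents R3+R4 = 136100 Ω as a load on stage 1's tap.
Stage 1's lower leg becomes R2‖(R3+R4) = 842.7 Ω, so V_mid = 22.5 × 842.7/1173 = 16.17 V.
Stage 2 is itself unloaded: V_out = V_mid × R4/(R3+R4) = 16.17 × 54100/136100 = 6.43 V.

V_out ≈ 6.43 V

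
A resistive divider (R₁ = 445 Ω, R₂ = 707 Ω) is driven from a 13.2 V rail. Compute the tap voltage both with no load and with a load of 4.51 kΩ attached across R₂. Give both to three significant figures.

Open-circuit: V = 13.2 × 707/(445 + 707) = 8.10 V.
With the load, R₂ becomes R₂‖R_L = 611.2 Ω, so V = 13.2 × 611.2/1056 = 7.64 V.

Unloaded: 8.10 V; loaded: 7.64 V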